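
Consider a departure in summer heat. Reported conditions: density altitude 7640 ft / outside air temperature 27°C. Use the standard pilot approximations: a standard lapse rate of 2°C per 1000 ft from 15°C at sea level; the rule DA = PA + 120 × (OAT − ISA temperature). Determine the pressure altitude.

DA = PA + 120 × (OAT − (15 − 2·PA/1000)) = PA + 120·OAT − 1800 + 0.24·PA = 1.24·PA + 120·OAT − 1800.
So 1.24·PA = 7640 − 120 × 27 + 1800 = 6200.
PA = 6200 / 1.24 = 5000 ft.

5000 ft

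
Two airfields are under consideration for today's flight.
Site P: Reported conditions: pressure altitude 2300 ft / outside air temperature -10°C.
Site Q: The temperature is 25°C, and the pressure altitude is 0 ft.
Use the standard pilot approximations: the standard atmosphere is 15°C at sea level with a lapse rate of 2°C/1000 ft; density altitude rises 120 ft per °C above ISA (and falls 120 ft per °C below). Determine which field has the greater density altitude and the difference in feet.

Site Q by 1348 ft

Site P: ISA temp = 10.4°C, deviation -20.4°C, DA = 2300 + 120 × (-20.4) = -148 ft.
Site Q: ISA temp = 15°C, deviation +10°C, DA = 0 + 120 × 10 = 1200 ft.
Site Q is higher by 1200 − (-148) = 1348 ft.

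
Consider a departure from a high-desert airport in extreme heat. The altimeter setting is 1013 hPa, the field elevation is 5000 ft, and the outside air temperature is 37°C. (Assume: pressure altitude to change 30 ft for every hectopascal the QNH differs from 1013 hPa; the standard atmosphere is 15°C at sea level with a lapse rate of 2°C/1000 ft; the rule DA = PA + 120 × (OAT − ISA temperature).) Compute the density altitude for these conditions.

Pressure altitude = 5000 + (1013 − 1013) × 30 = 5000 + (0) = 5000 ft.
ISA temperature at 5000 ft = 15 − 2 × (5000/1000) = 5°C.
ISA deviation = 37 − 5 = +32°C.
Density altitude = 5000 + 120 × (32) = 8840 ft.

8840 ft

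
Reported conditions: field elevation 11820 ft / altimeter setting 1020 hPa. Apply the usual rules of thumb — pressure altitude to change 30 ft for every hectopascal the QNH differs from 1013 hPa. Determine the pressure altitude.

Pressure correction = (1013 − 1020) × 30 = -210 ft.
Pressure altitude = 11820 + (-210) = 11610 ft.

11610 ft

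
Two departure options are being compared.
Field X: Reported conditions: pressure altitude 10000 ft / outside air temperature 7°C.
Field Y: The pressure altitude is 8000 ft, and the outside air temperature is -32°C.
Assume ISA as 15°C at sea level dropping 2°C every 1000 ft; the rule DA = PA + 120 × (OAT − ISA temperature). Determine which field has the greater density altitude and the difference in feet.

Field X: ISA temp = -5°C, deviation +12°C, DA = 10000 + 120 × 12 = 11440 ft.
Field Y: ISA temp = -1°C, deviation -31°C, DA = 8000 + 120 × (-31) = 4280 ft.
Field X is higher by 11440 − 4280 = 7160 ft.

Field X by 7160 ft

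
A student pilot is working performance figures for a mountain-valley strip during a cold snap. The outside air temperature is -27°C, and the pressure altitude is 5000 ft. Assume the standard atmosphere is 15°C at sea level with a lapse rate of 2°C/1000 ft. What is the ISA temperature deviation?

ISA temperature at 5000 ft = 15 − 2 × (5000/1000) = 5°C.
Deviation = OAT − ISA = -27 − 5 = -32°C.

ISA-32°C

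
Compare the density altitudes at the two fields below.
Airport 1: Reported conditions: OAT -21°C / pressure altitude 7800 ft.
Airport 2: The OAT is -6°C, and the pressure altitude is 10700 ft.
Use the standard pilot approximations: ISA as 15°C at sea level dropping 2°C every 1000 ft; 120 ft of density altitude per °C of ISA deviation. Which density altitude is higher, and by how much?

Airport 2 by 5396 ft

Airport 1: ISA temp = -0.6°C, deviation -20.4°C, DA = 7800 + 120 × (-20.4) = 5352 ft.
Airport 2: ISA temp = -6.4°C, deviation +0.4°C, DA = 10700 + 120 × 0.4 = 10748 ft.
Airport 2 is higher by 10748 − 5352 = 5396 ft.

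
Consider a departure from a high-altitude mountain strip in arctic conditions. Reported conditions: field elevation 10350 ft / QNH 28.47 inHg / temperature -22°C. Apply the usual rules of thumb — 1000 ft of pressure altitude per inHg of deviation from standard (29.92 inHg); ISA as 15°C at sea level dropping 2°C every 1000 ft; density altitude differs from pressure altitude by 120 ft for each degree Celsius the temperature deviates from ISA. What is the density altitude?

10192 ft

Pressure altitude = 10350 + (29.92 − 28.47) × 1000 = 10350 + (+1450) = 11800 ft.
ISA temperature at 11800 ft = 15 − 2 × (11800/1000) = -8.6°C.
ISA deviation = -22 − (-8.6) = -13.4°C.
Density altitude = 11800 + 120 × (-13.4) = 10192 ft.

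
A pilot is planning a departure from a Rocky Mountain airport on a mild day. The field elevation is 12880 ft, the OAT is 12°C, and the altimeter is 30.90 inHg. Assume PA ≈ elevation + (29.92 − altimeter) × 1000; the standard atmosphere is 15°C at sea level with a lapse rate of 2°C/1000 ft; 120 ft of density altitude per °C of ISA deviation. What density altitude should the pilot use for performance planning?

14396 ft

Pressure altitude = 12880 + (29.92 − 30.90) × 1000 = 12880 + (-980) = 11900 ft.
ISA temperature at 11900 ft = 15 − 2 × (11900/1000) = -8.8°C.
ISA deviation = 12 − (-8.8) = +20.8°C.
Density altitude = 11900 + 120 × (20.8) = 14396 ft.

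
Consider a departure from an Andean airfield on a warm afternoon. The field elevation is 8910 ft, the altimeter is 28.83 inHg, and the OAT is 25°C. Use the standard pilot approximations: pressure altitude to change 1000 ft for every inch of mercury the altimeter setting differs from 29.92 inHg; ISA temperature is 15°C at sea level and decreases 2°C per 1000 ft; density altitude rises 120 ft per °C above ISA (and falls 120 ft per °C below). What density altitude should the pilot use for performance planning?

Pressure altitude = 8910 + (29.92 − 28.83) × 1000 = 8910 + (+1090) = 10000 ft.
ISA temperature at 10000 ft = 15 − 2 × (10000/1000) = -5°C.
ISA deviation = 25 − (-5) = +30°C.
Density altitude = 10000 + 120 × (30) = 13600 ft.

13600 ft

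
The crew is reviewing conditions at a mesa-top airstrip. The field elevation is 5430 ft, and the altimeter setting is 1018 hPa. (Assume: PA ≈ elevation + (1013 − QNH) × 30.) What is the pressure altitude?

5280 ft

Pressure correction = (1013 − 1018) × 30 = -150 ft.
Pressure altitude = 5430 + (-150) = 5280 ft.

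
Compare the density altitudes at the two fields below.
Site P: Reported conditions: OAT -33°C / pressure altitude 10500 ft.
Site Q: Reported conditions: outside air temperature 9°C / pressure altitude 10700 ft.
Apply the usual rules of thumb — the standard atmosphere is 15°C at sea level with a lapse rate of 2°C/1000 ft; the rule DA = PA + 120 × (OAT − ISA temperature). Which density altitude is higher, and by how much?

Site P: ISA temp = -6°C, deviation -27°C, DA = 10500 + 120 × (-27) = 7260 ft.
Site Q: ISA temp = -6.4°C, deviation +15.4°C, DA = 10700 + 120 × 15.4 = 12548 ft.
Site Q is higher by 12548 − 7260 = 5288 ft.

Site Q by 5288 ft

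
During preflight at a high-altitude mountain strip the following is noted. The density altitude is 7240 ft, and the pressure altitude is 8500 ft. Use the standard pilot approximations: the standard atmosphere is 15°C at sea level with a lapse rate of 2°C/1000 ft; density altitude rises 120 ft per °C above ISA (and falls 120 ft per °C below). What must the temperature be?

Density altitude − pressure altitude = 7240 − 8500 = -1260 ft.
At 120 ft/°C that is an ISA deviation of -1260/120 = -10.5°C.
ISA temperature at 8500 ft = 15 − 2 × (8500/1000) = -2°C.
OAT = ISA + deviation = -2 + (-10.5) = -12.5°C.

-12.5°C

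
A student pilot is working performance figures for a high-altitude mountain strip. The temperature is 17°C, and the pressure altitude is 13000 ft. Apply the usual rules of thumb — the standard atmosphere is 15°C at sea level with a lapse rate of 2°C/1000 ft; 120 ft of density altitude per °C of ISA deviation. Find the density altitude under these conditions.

ISA temperature at 13000 ft = 15 − 2 × (13000/1000) = -11°C.
ISA deviation = 17 − (-11) = +28°C.
Density altitude = 13000 + 120 × (28) = 13000 + (+3360) = 16360 ft.

16360 ft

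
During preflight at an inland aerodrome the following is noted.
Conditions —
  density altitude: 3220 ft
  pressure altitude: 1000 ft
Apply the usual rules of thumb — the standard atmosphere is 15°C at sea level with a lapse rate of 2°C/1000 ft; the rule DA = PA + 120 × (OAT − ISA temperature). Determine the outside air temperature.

Density altitude − pressure altitude = 3220 − 1000 = +2220 ft.
At 120 ft/°C that is an ISA deviation of 2220/120 = +18.5°C.
ISA temperature at 1000 ft = 15 − 2 × (1000/1000) = 13°C.
OAT = ISA + deviation = 13 + (+18.5) = 31.5°C.

31.5°C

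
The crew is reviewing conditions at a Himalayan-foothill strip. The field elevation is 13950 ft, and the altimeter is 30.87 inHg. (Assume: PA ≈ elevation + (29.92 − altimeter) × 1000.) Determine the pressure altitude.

13000 ft

Pressure correction = (29.92 − 30.87) × 1000 = -950 ft.
Pressure altitude = 13950 + (-950) = 13000 ft.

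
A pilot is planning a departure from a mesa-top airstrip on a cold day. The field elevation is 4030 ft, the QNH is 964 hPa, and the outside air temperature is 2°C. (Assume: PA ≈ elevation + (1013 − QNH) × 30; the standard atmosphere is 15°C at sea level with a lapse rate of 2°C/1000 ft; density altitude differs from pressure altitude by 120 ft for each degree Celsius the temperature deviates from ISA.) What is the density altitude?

5260 ft

Pressure altitude = 4030 + (1013 − 964) × 30 = 4030 + (+1470) = 5500 ft.
ISA temperature at 5500 ft = 15 − 2 × (5500/1000) = 4°C.
ISA deviation = 2 − 4 = -2°C.
Density altitude = 5500 + 120 × (-2) = 5260 ft.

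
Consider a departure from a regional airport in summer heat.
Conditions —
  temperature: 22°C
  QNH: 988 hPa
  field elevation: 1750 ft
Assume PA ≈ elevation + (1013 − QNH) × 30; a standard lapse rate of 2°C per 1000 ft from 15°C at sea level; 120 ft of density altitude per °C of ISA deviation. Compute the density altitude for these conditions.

Pressure altitude = 1750 + (1013 − 988) × 30 = 1750 + (+750) = 2500 ft.
ISA temperature at 2500 ft = 15 − 2 × (2500/1000) = 10°C.
ISA deviation = 22 − 10 = +12°C.
Density altitude = 2500 + 120 × (12) = 3940 ft.

3940 ft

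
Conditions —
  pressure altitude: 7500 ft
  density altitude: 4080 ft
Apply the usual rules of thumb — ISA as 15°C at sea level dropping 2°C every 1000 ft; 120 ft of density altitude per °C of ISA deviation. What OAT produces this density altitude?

-28.5°C

Density altitude − pressure altitude = 4080 − 7500 = -3420 ft.
At 120 ft/°C that is an ISA deviation of -3420/120 = -28.5°C.
ISA temperature at 7500 ft = 15 − 2 × (7500/1000) = 0°C.
OAT = ISA + deviation = 0 + (-28.5) = -28.5°C.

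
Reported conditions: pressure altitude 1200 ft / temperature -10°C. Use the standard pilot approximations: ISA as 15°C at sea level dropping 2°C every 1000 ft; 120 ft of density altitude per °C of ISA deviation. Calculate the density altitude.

-1512 ft

ISA temperature at 1200 ft = 15 − 2 × (1200/1000) = 12.6°C.
ISA deviation = -10 − 12.6 = -22.6°C.
Density altitude = 1200 + 120 × (-22.6) = 1200 + (-2712) = -1512 ft.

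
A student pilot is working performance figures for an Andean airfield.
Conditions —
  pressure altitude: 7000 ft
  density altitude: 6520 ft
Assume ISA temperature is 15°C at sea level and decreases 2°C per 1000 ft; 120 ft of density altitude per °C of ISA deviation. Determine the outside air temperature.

-3°C

Density altitude − pressure altitude = 6520 − 7000 = -480 ft.
At 120 ft/°C that is an ISA deviation of -480/120 = -4°C.
ISA temperature at 7000 ft = 15 − 2 × (7000/1000) = 1°C.
OAT = ISA + deviation = 1 + (-4) = -3°C.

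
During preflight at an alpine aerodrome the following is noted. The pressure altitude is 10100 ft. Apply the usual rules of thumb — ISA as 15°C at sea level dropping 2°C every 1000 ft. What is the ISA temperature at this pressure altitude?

-5.2°C

ISA temperature = 15 − 2 × (10100/1000) = 15 − 20.2 = -5.2°C.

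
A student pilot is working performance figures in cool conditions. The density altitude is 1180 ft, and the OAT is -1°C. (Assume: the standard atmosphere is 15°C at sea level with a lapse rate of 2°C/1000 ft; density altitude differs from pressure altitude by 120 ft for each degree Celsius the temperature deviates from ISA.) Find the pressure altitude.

2500 ft

DA = PA + 120 × (OAT − (15 − 2·PA/1000)) = PA + 120·OAT − 1800 + 0.24·PA = 1.24·PA + 120·OAT − 1800.
So 1.24·PA = 1180 − 120 × (-1) + 1800 = 3100.
PA = 3100 / 1.24 = 2500 ft.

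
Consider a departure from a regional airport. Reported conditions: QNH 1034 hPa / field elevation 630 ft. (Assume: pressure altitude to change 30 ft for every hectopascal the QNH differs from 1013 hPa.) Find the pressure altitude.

0 ft

Pressure correction = (1013 − 1034) × 30 = -630 ft.
Pressure altitude = 630 + (-630) = 0 ft.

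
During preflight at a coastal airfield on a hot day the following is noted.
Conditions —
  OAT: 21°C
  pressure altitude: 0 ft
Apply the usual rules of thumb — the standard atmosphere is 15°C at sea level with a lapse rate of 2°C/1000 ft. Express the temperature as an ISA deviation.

ISA temperature at 0 ft = 15 − 2 × (0/1000) = 15°C.
Deviation = OAT − ISA = 21 − 15 = +6°C.

ISA+6°C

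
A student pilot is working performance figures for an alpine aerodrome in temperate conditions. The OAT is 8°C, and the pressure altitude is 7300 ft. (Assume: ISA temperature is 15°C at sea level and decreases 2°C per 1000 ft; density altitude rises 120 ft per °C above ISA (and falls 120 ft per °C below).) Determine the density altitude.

ISA temperature at 7300 ft = 15 − 2 × (7300/1000) = 0.4°C.
ISA deviation = 8 − 0.4 = +7.6°C.
Density altitude = 7300 + 120 × (7.6) = 7300 + (+912) = 8212 ft.

8212 ft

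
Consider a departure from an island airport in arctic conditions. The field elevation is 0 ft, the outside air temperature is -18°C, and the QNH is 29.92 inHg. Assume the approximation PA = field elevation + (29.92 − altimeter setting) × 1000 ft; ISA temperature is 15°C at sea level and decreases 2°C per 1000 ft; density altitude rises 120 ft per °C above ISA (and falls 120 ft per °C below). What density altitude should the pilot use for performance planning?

Pressure altitude = 0 + (29.92 − 29.92) × 1000 = 0 + (0) = 0 ft.
ISA temperature at 0 ft = 15 − 2 × (0/1000) = 15°C.
ISA deviation = -18 − 15 = -33°C.
Density altitude = 0 + 120 × (-33) = -3960 ft.

-3960 ft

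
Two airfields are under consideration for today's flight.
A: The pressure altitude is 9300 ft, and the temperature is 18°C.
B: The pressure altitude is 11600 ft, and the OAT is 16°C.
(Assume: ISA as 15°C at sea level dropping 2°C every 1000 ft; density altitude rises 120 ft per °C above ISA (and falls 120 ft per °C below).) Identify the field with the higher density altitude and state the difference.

B by 2612 ft

A: ISA temp = -3.6°C, deviation +21.6°C, DA = 9300 + 120 × 21.6 = 11892 ft.
B: ISA temp = -8.2°C, deviation +24.2°C, DA = 11600 + 120 × 24.2 = 14504 ft.
B is higher by 14504 − 11892 = 2612 ft.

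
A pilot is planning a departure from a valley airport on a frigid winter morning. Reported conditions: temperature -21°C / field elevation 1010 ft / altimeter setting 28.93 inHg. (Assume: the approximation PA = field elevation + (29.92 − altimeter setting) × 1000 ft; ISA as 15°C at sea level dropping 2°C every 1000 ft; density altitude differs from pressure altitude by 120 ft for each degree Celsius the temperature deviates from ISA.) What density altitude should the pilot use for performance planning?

-1840 ft

Pressure altitude = 1010 + (29.92 − 28.93) × 1000 = 1010 + (+990) = 2000 ft.
ISA temperature at 2000 ft = 15 − 2 × (2000/1000) = 11°C.
ISA deviation = -21 − 11 = -32°C.
Density altitude = 2000 + 120 × (-32) = -1840 ft.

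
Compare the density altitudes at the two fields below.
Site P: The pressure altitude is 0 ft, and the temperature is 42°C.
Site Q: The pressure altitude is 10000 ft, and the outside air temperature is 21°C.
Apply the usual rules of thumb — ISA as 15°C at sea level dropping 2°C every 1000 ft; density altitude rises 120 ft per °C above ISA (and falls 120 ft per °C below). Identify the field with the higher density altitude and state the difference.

Site Q by 9880 ft

Site P: ISA temp = 15°C, deviation +27°C, DA = 0 + 120 × 27 = 3240 ft.
Site Q: ISA temp = -5°C, deviation +26°C, DA = 10000 + 120 × 26 = 13120 ft.
Site Q is higher by 13120 − 3240 = 9880 ft.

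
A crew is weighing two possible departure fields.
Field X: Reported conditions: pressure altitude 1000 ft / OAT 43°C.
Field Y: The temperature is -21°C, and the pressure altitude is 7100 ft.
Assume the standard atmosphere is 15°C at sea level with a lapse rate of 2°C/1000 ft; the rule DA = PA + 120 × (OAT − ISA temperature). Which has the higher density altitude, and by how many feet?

Field X by 116 ft

Field X: ISA temp = 13°C, deviation +30°C, DA = 1000 + 120 × 30 = 4600 ft.
Field Y: ISA temp = 0.8°C, deviation -21.8°C, DA = 7100 + 120 × (-21.8) = 4484 ft.
Field X is higher by 4600 − 4484 = 116 ft.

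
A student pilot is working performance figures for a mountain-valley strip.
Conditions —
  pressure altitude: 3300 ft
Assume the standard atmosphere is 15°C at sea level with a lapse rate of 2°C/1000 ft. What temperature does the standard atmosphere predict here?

8.4°C

ISA temperature = 15 − 2 × (3300/1000) = 15 − 6.6 = 8.4°C.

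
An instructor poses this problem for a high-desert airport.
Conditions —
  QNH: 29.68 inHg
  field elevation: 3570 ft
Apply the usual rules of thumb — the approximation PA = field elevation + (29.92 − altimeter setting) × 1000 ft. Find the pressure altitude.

Pressure correction = (29.92 − 29.68) × 1000 = +240 ft.
Pressure altitude = 3570 + (+240) = 3810 ft.

3810 ft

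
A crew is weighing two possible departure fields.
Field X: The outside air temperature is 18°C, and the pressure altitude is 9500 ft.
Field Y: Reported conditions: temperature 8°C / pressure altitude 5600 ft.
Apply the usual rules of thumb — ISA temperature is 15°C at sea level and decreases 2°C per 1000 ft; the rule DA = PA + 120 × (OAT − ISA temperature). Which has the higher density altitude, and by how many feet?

Field X by 6036 ft

Field X: ISA temp = -4°C, deviation +22°C, DA = 9500 + 120 × 22 = 12140 ft.
Field Y: ISA temp = 3.8°C, deviation +4.2°C, DA = 5600 + 120 × 4.2 = 6104 ft.
Field X is higher by 12140 − 6104 = 6036 ft.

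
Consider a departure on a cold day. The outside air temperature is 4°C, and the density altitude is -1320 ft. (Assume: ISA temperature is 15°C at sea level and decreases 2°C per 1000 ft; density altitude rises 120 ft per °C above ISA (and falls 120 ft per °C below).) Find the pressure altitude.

0 ft

DA = PA + 120 × (OAT − (15 − 2·PA/1000)) = PA + 120·OAT − 1800 + 0.24·PA = 1.24·PA + 120·OAT − 1800.
So 1.24·PA = -1320 − 120 × 4 + 1800 = 0.
PA = 0 / 1.24 = 0 ft.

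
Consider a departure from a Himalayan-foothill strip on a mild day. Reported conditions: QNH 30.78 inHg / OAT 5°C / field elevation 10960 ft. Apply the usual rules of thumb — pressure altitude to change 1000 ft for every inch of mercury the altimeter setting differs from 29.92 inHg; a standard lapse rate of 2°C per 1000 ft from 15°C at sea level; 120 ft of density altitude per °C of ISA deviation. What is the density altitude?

Pressure altitude = 10960 + (29.92 − 30.78) × 1000 = 10960 + (-860) = 10100 ft.
ISA temperature at 10100 ft = 15 − 2 × (10100/1000) = -5.2°C.
ISA deviation = 5 − (-5.2) = +10.2°C.
Density altitude = 10100 + 120 × (10.2) = 11324 ft.

11324 ft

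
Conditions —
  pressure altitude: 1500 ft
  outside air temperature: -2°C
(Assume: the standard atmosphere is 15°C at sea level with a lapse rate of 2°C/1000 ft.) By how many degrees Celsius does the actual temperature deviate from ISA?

ISA-14°C

ISA temperature at 1500 ft = 15 − 2 × (1500/1000) = 12°C.
Deviation = OAT − ISA = -2 − 12 = -14°C.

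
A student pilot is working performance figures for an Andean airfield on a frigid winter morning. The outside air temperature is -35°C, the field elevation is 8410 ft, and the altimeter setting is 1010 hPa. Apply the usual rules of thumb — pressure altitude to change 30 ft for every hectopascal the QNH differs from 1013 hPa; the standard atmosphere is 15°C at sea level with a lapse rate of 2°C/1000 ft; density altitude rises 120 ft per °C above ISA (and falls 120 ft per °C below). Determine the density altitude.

4540 ft

Pressure altitude = 8410 + (1013 − 1010) × 30 = 8410 + (+90) = 8500 ft.
ISA temperature at 8500 ft = 15 − 2 × (8500/1000) = -2°C.
ISA deviation = -35 − (-2) = -33°C.
Density altitude = 8500 + 120 × (-33) = 4540 ft.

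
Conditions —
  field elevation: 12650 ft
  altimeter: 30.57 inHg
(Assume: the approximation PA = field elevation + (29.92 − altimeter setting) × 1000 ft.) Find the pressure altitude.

12000 ft

Pressure correction = (29.92 − 30.57) × 1000 = -650 ft.
Pressure altitude = 12650 + (-650) = 12000 ft.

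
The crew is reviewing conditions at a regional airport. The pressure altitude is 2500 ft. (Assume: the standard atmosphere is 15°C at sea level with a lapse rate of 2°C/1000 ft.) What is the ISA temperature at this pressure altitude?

10°C

ISA temperature = 15 − 2 × (2500/1000) = 15 − 5 = 10°C.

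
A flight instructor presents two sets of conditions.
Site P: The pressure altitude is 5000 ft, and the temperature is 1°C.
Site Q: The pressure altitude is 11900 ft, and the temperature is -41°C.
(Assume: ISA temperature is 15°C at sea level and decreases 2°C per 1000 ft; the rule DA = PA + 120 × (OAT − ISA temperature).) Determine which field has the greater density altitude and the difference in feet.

Site P: ISA temp = 5°C, deviation -4°C, DA = 5000 + 120 × (-4) = 4520 ft.
Site Q: ISA temp = -8.8°C, deviation -32.2°C, DA = 11900 + 120 × (-32.2) = 8036 ft.
Site Q is higher by 8036 − 4520 = 3516 ft.

Site Q by 3516 ft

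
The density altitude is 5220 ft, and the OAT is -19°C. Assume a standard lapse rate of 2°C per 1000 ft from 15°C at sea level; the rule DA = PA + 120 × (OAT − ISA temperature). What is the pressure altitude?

7500 ft

DA = PA + 120 × (OAT − (15 − 2·PA/1000)) = PA + 120·OAT − 1800 + 0.24·PA = 1.24·PA + 120·OAT − 1800.
So 1.24·PA = 5220 − 120 × (-19) + 1800 = 9300.
PA = 9300 / 1.24 = 7500 ft.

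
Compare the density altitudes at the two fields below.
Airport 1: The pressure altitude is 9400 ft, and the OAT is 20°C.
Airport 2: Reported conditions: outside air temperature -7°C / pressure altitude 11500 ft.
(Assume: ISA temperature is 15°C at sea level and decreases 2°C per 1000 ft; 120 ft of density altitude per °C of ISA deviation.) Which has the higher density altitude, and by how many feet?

Airport 1: ISA temp = -3.8°C, deviation +23.8°C, DA = 9400 + 120 × 23.8 = 12256 ft.
Airport 2: ISA temp = -8°C, deviation +1°C, DA = 11500 + 120 × 1 = 11620 ft.
Airport 1 is higher by 12256 − 11620 = 636 ft.

Airport 1 by 636 ft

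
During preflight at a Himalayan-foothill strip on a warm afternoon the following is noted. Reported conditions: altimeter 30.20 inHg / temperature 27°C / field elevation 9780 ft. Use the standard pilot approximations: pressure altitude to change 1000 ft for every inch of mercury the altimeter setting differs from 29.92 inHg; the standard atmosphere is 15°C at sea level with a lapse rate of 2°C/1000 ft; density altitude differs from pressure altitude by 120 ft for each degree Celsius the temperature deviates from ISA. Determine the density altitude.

13220 ft

Pressure altitude = 9780 + (29.92 − 30.20) × 1000 = 9780 + (-280) = 9500 ft.
ISA temperature at 9500 ft = 15 − 2 × (9500/1000) = -4°C.
ISA deviation = 27 − (-4) = +31°C.
Density altitude = 9500 + 120 × (31) = 13220 ft.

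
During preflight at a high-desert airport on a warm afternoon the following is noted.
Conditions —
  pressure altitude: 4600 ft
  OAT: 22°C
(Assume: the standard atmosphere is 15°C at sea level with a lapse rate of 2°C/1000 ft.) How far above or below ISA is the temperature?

ISA temperature at 4600 ft = 15 − 2 × (4600/1000) = 5.8°C.
Deviation = OAT − ISA = 22 − 5.8 = +16.2°C.

ISA+16.2°C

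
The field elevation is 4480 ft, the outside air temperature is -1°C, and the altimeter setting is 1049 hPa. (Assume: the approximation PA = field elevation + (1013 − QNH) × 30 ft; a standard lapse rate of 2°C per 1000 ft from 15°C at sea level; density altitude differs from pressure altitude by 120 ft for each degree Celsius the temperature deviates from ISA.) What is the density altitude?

2296 ft

Pressure altitude = 4480 + (1013 − 1049) × 30 = 4480 + (-1080) = 3400 ft.
ISA temperature at 3400 ft = 15 − 2 × (3400/1000) = 8.2°C.
ISA deviation = -1 − 8.2 = -9.2°C.
Density altitude = 3400 + 120 × (-9.2) = 2296 ft.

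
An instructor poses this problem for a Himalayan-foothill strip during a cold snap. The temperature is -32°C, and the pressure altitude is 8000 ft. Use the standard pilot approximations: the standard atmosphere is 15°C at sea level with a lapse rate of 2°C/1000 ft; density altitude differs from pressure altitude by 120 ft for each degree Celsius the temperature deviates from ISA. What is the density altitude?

4280 ft

ISA temperature at 8000 ft = 15 − 2 × (8000/1000) = -1°C.
ISA deviation = -32 − (-1) = -31°C.
Density altitude = 8000 + 120 × (-31) = 8000 + (-3720) = 4280 ft.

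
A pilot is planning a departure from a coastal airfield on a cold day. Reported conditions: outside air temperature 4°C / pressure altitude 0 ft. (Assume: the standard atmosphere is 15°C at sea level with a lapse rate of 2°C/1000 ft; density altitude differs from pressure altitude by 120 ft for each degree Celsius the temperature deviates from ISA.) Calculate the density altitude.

ISA temperature at 0 ft = 15 − 2 × (0/1000) = 15°C.
ISA deviation = 4 − 15 = -11°C.
Density altitude = 0 + 120 × (-11) = 0 + (-1320) = -1320 ft.

-1320 ft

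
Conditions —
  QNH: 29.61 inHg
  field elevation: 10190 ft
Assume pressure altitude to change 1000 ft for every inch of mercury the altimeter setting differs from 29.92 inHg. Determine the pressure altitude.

Pressure correction = (29.92 − 29.61) × 1000 = +310 ft.
Pressure altitude = 10190 + (+310) = 10500 ft.

10500 ft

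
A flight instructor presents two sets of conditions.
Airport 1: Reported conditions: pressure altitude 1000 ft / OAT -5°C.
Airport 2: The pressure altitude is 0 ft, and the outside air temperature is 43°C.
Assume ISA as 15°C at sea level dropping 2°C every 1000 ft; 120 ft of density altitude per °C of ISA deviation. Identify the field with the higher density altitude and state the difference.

Airport 2 by 4520 ft

Airport 1: ISA temp = 13°C, deviation -18°C, DA = 1000 + 120 × (-18) = -1160 ft.
Airport 2: ISA temp = 15°C, deviation +28°C, DA = 0 + 120 × 28 = 3360 ft.
Airport 2 is higher by 3360 − (-1160) = 4520 ft.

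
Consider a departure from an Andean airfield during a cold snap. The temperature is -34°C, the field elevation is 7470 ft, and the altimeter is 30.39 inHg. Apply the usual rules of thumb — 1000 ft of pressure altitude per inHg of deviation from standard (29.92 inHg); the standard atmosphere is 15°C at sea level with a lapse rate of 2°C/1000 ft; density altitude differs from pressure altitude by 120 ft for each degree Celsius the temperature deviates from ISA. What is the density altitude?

2800 ft

Pressure altitude = 7470 + (29.92 − 30.39) × 1000 = 7470 + (-470) = 7000 ft.
ISA temperature at 7000 ft = 15 − 2 × (7000/1000) = 1°C.
ISA deviation = -34 − 1 = -35°C.
Density altitude = 7000 + 120 × (-35) = 2800 ft.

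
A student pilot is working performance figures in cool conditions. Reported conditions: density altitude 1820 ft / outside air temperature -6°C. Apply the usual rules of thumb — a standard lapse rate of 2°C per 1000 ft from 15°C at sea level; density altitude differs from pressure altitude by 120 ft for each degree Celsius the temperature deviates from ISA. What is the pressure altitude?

DA = PA + 120 × (OAT − (15 − 2·PA/1000)) = PA + 120·OAT − 1800 + 0.24·PA = 1.24·PA + 120·OAT − 1800.
So 1.24·PA = 1820 − 120 × (-6) + 1800 = 4340.
PA = 4340 / 1.24 = 3500 ft.

3500 ft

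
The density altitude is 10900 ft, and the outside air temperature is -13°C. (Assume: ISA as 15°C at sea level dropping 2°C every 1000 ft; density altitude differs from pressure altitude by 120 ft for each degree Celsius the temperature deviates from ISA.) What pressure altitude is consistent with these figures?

DA = PA + 120 × (OAT − (15 − 2·PA/1000)) = PA + 120·OAT − 1800 + 0.24·PA = 1.24·PA + 120·OAT − 1800.
So 1.24·PA = 10900 − 120 × (-13) + 1800 = 14260.
PA = 14260 / 1.24 = 11500 ft.

11500 ft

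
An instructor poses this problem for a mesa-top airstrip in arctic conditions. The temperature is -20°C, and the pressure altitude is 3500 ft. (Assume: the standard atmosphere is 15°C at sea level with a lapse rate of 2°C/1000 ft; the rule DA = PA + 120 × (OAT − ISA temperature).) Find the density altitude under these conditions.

ISA temperature at 3500 ft = 15 − 2 × (3500/1000) = 8°C.
ISA deviation = -20 − 8 = -28°C.
Density altitude = 3500 + 120 × (-28) = 3500 + (-3360) = 140 ft.

140 ft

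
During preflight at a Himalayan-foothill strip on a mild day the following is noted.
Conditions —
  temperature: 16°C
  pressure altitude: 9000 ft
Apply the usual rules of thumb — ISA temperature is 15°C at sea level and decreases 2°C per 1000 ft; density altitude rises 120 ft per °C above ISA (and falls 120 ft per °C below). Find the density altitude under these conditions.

11280 ft

ISA temperature at 9000 ft = 15 − 2 × (9000/1000) = -3°C.
ISA deviation = 16 − (-3) = +19°C.
Density altitude = 9000 + 120 × (19) = 9000 + (+2280) = 11280 ft.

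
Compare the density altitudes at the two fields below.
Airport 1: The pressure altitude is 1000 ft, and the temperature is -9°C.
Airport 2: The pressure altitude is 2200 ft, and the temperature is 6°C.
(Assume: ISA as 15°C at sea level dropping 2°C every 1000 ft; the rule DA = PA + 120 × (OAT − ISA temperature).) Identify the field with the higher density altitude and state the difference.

Airport 1: ISA temp = 13°C, deviation -22°C, DA = 1000 + 120 × (-22) = -1640 ft.
Airport 2: ISA temp = 10.6°C, deviation -4.6°C, DA = 2200 + 120 × (-4.6) = 1648 ft.
Airport 2 is higher by 1648 − (-1640) = 3288 ft.

Airport 2 by 3288 ft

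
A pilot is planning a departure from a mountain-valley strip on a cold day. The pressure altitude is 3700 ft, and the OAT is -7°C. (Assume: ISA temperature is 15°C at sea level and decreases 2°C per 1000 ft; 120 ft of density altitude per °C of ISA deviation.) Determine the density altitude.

ISA temperature at 3700 ft = 15 − 2 × (3700/1000) = 7.6°C.
ISA deviation = -7 − 7.6 = -14.6°C.
Density altitude = 3700 + 120 × (-14.6) = 3700 + (-1752) = 1948 ft.

1948 ft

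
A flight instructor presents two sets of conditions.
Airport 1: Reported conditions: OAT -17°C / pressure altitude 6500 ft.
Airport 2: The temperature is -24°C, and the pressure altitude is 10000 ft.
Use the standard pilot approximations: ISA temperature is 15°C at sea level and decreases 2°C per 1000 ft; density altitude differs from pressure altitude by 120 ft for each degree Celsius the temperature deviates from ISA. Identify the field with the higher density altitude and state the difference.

Airport 2 by 3500 ft

Airport 1: ISA temp = 2°C, deviation -19°C, DA = 6500 + 120 × (-19) = 4220 ft.
Airport 2: ISA temp = -5°C, deviation -19°C, DA = 10000 + 120 × (-19) = 7720 ft.
Airport 2 is higher by 7720 − 4220 = 3500 ft.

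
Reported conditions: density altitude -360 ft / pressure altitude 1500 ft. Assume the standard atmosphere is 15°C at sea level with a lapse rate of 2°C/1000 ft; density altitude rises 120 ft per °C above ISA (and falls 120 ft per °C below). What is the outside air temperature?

Density altitude − pressure altitude = -360 − 1500 = -1860 ft.
At 120 ft/°C that is an ISA deviation of -1860/120 = -15.5°C.
ISA temperature at 1500 ft = 15 − 2 × (1500/1000) = 12°C.
OAT = ISA + deviation = 12 + (-15.5) = -3.5°C.

-3.5°C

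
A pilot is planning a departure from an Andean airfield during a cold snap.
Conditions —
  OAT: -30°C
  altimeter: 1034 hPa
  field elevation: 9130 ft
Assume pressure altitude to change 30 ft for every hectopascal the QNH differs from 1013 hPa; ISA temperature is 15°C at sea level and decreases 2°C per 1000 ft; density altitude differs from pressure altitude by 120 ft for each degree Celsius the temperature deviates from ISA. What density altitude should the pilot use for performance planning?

Pressure altitude = 9130 + (1013 − 1034) × 30 = 9130 + (-630) = 8500 ft.
ISA temperature at 8500 ft = 15 − 2 × (8500/1000) = -2°C.
ISA deviation = -30 − (-2) = -28°C.
Density altitude = 8500 + 120 × (-28) = 5140 ft.

5140 ft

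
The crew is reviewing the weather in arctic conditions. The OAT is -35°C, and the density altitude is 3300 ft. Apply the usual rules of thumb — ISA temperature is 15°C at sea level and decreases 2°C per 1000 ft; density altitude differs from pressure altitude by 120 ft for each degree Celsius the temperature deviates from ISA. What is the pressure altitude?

DA = PA + 120 × (OAT − (15 − 2·PA/1000)) = PA + 120·OAT − 1800 + 0.24·PA = 1.24·PA + 120·OAT − 1800.
So 1.24·PA = 3300 − 120 × (-35) + 1800 = 9300.
PA = 9300 / 1.24 = 7500 ft.

7500 ft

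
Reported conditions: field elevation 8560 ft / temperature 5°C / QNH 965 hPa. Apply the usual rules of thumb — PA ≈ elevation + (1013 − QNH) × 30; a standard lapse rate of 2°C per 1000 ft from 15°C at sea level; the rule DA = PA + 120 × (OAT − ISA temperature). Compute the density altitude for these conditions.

11200 ft

Pressure altitude = 8560 + (1013 − 965) × 30 = 8560 + (+1440) = 10000 ft.
ISA temperature at 10000 ft = 15 − 2 × (10000/1000) = -5°C.
ISA deviation = 5 − (-5) = +10°C.
Density altitude = 10000 + 120 × (10) = 11200 ft.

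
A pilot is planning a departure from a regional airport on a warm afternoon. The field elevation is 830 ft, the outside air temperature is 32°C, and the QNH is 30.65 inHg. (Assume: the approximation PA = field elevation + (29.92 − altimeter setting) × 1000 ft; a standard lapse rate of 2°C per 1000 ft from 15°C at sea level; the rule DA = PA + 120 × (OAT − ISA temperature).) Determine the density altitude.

2164 ft

Pressure altitude = 830 + (29.92 − 30.65) × 1000 = 830 + (-730) = 100 ft.
ISA temperature at 100 ft = 15 − 2 × (100/1000) = 14.8°C.
ISA deviation = 32 − 14.8 = +17.2°C.
Density altitude = 100 + 120 × (17.2) = 2164 ft.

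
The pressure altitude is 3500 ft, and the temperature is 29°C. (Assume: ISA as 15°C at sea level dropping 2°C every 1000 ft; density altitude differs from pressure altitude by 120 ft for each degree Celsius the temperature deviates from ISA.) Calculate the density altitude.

6020 ft

ISA temperature at 3500 ft = 15 − 2 × (3500/1000) = 8°C.
ISA deviation = 29 − 8 = +21°C.
Density altitude = 3500 + 120 × (21) = 3500 + (+2520) = 6020 ft.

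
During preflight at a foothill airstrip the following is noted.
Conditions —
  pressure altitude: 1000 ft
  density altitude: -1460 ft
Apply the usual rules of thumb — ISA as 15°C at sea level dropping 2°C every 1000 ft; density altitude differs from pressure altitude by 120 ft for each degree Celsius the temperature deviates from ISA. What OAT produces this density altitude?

-7.5°C

Density altitude − pressure altitude = -1460 − 1000 = -2460 ft.
At 120 ft/°C that is an ISA deviation of -2460/120 = -20.5°C.
ISA temperature at 1000 ft = 15 − 2 × (1000/1000) = 13°C.
OAT = ISA + deviation = 13 + (-20.5) = -7.5°C.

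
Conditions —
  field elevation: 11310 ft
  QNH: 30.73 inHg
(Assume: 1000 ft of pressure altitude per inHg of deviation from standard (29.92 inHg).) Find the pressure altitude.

10500 ft

Pressure correction = (29.92 − 30.73) × 1000 = -810 ft.
Pressure altitude = 11310 + (-810) = 10500 ft.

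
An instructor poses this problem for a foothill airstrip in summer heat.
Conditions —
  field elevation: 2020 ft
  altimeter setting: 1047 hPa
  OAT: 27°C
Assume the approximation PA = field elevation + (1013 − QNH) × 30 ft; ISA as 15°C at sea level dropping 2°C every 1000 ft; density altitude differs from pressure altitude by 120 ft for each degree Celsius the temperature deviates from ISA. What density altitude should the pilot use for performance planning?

2680 ft

Pressure altitude = 2020 + (1013 − 1047) × 30 = 2020 + (-1020) = 1000 ft.
ISA temperature at 1000 ft = 15 − 2 × (1000/1000) = 13°C.
ISA deviation = 27 − 13 = +14°C.
Density altitude = 1000 + 120 × (14) = 2680 ft.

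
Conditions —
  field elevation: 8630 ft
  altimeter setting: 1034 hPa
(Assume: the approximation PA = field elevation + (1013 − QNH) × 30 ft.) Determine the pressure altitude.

Pressure correction = (1013 − 1034) × 30 = -630 ft.
Pressure altitude = 8630 + (-630) = 8000 ft.

8000 ft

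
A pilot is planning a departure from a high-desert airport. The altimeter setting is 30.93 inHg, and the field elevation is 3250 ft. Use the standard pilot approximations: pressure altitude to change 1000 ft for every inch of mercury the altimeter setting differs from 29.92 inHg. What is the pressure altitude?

2240 ft

Pressure correction = (29.92 − 30.93) × 1000 = -1010 ft.
Pressure altitude = 3250 + (-1010) = 2240 ft.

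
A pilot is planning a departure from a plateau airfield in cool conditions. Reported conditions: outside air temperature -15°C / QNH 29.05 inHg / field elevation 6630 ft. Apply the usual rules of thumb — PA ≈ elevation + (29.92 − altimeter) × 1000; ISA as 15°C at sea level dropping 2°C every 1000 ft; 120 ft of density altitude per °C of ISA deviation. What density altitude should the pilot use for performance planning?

Pressure altitude = 6630 + (29.92 − 29.05) × 1000 = 6630 + (+870) = 7500 ft.
ISA temperature at 7500 ft = 15 − 2 × (7500/1000) = 0°C.
ISA deviation = -15 − 0 = -15°C.
Density altitude = 7500 + 120 × (-15) = 5700 ft.

5700 ft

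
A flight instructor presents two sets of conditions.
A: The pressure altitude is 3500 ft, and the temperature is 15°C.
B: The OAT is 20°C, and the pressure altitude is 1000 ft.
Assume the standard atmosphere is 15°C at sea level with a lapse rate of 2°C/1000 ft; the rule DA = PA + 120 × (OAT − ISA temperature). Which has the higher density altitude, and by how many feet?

A by 2500 ft

A: ISA temp = 8°C, deviation +7°C, DA = 3500 + 120 × 7 = 4340 ft.
B: ISA temp = 13°C, deviation +7°C, DA = 1000 + 120 × 7 = 1840 ft.
A is higher by 4340 − 1840 = 2500 ft.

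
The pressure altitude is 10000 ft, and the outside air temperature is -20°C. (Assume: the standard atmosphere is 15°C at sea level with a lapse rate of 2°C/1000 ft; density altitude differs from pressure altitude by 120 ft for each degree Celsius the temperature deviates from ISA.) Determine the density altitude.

ISA temperature at 10000 ft = 15 − 2 × (10000/1000) = -5°C.
ISA deviation = -20 − (-5) = -15°C.
Density altitude = 10000 + 120 × (-15) = 10000 + (-1800) = 8200 ft.

8200 ft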